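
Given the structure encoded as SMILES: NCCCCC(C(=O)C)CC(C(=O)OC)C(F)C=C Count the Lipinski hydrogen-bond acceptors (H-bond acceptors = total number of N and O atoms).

N atoms: 1; O atoms: 3.
Lipinski HBA = 1 + 3 = 4.

4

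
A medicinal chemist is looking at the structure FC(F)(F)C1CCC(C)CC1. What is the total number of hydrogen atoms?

Walk through each heavy atom and fill implicit hydrogens from standard valence (C 4, N 3, O 2, S 2, halogen 1):
  atom 1: F (halogen, monovalent) → 0 H
  atom 2: C, bond orders sum to 4 (valence 4) → 0 H
  atom 3: F (halogen, monovalent) → 0 H
  atom 4: F (halogen, monovalent) → 0 H
  atom 5: C, bond orders sum to 3 (valence 4) → 1 H
  atom 6: C, bond orders sum to 2 (valence 4) → 2 H
  atom 7: C, bond orders sum to 2 (valence 4) → 2 H
  atom 8: C, bond orders sum to 3 (valence 4) → 1 H
  atom 9: C, bond orders sum to 1 (valence 4) → 3 H
  atom 10: C, bond orders sum to 2 (valence 4) → 2 H
  atom 11: C, bond orders sum to 2 (valence 4) → 2 H
Total hydrogens: 13.

13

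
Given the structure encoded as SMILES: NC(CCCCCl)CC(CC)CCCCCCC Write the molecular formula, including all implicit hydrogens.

Walk through each heavy atom and fill implicit hydrogens from standard valence (C 4, N 3, O 2, S 2, halogen 1):
  atom 1: N, bond orders sum to 1 (valence 3) → 2 H
  atom 2: C, bond orders sum to 3 (valence 4) → 1 H
  atom 3: C, bond orders sum to 2 (valence 4) → 2 H
  atom 4: C, bond orders sum to 2 (valence 4) → 2 H
  atom 5: C, bond orders sum to 2 (valence 4) → 2 H
  atom 6: C, bond orders sum to 2 (valence 4) → 2 H
  atom 7: Cl (halogen, monovalent) → 0 H
  atom 8: C, bond orders sum to 2 (valence 4) → 2 H
  atom 9: C, bond orders sum to 3 (valence 4) → 1 H
  atom 10: C, bond orders sum to 2 (valence 4) → 2 H
  atom 11: C, bond orders sum to 1 (valence 4) → 3 H
  atom 12: C, bond orders sum to 2 (valence 4) → 2 H
  atom 13: C, bond orders sum to 2 (valence 4) → 2 H
  atom 14: C, bond orders sum to 2 (valence 4) → 2 H
  atom 15: C, bond orders sum to 2 (valence 4) → 2 H
  atom 16: C, bond orders sum to 2 (valence 4) → 2 H
  atom 17: C, bond orders sum to 2 (valence 4) → 2 H
  atom 18: C, bond orders sum to 1 (valence 4) → 3 H
Totals → C:16, H:34, Cl:1, N:1.

C16H34ClN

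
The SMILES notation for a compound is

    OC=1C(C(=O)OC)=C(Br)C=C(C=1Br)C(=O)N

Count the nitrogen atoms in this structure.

Scan the SMILES for N atoms (remember two-letter symbols like Cl and Br are single atoms).
Nitrogen count: 1.

1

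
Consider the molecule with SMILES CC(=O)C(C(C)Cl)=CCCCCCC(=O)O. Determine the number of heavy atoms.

Every atom symbol written in the SMILES (organic subset) is one heavy atom; implicit H are not written.
Heavy atoms by element → C:12, Cl:1, O:3.
Total: 16.

16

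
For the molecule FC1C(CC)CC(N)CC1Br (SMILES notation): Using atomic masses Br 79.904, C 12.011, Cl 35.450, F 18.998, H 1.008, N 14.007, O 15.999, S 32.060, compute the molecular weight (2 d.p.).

First, the molecular formula is C8H15BrFN (counting implicit H from valence).
  Br: 1 × 79.904 = 79.904
  C: 8 × 12.011 = 96.088
  F: 1 × 18.998 = 18.998
  H: 15 × 1.008 = 15.120
  N: 1 × 14.007 = 14.007
Sum: 1×79.904 + 8×12.011 + 1×18.998 + 15×1.008 + 1×14.007 = 224.117 → 224.12 g/mol.

224.12 g/mol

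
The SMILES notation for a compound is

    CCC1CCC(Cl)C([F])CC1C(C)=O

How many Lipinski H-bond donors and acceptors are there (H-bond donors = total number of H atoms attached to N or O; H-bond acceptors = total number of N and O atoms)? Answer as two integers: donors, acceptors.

0, 1

Donors: find every N or O and count the H atoms it carries.
  atom 14 (O): bond orders sum to 2 → 0 H
Lipinski HBD = 0.
Acceptors: N atoms = 0, O atoms = 1 → HBA = 1.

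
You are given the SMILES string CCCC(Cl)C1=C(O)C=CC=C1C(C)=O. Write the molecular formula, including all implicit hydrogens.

C12H15ClO2

Walk through each heavy atom and fill implicit hydrogens from standard valence (C 4, N 3, O 2, S 2, halogen 1):
  atom 1: C, bond orders sum to 1 (valence 4) → 3 H
  atom 2: C, bond orders sum to 2 (valence 4) → 2 H
  atom 3: C, bond orders sum to 2 (valence 4) → 2 H
  atom 4: C, bond orders sum to 3 (valence 4) → 1 H
  atom 5: Cl (halogen, monovalent) → 0 H
  atom 6: C, bond orders sum to 4 (valence 4) → 0 H
  atom 7: C, bond orders sum to 4 (valence 4) → 0 H
  atom 8: O, bond orders sum to 1 (valence 2) → 1 H
  atom 9: C, bond orders sum to 3 (valence 4) → 1 H
  atom 10: C, bond orders sum to 3 (valence 4) → 1 H
  atom 11: C, bond orders sum to 3 (valence 4) → 1 H
  atom 12: C, bond orders sum to 4 (valence 4) → 0 H
  atom 13: C, bond orders sum to 4 (valence 4) → 0 H
  atom 14: C, bond orders sum to 1 (valence 4) → 3 H
  atom 15: O, bond orders sum to 2 (valence 2) → 0 H
Totals → C:12, H:15, Cl:1, O:2.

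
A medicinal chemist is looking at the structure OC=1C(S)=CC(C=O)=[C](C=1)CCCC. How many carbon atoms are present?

Count every carbon token in the SMILES (each C, including those in ring-closure positions and inside branches).
Carbon count: 11.

11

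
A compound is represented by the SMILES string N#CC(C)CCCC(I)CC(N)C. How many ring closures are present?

In SMILES, each pair of matching ring-closure digits denotes one ring-closing bond; the number of such bonds equals the number of independent rings.
Ring-closure bonds here: 0.

0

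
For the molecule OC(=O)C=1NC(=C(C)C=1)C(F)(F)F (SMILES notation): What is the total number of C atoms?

7

Count every carbon token in the SMILES (each C, including those in ring-closure positions and inside branches).
Carbon count: 7.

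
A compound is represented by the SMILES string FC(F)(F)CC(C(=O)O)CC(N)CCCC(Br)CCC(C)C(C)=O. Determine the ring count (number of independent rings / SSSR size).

In SMILES, each pair of matching ring-closure digits denotes one ring-closing bond; the number of such bonds equals the number of independent rings.
Ring-closure bonds here: 0.

0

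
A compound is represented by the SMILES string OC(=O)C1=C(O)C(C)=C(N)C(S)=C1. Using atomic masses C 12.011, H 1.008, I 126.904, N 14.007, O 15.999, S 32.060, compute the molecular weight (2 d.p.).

199.22 g/mol

First, the molecular formula is C8H9NO3S (counting implicit H from valence).
  C: 8 × 12.011 = 96.088
  H: 9 × 1.008 = 9.072
  N: 1 × 14.007 = 14.007
  O: 3 × 15.999 = 47.997
  S: 1 × 32.060 = 32.060
Sum: 8×12.011 + 9×1.008 + 1×14.007 + 3×15.999 + 1×32.060 = 199.224 → 199.22 g/mol.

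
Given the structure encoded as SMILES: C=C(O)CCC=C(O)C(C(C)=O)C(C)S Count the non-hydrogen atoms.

Every atom symbol written in the SMILES (organic subset) is one heavy atom; implicit H are not written.
Heavy atoms by element → C:11, O:3, S:1.
Total: 15.

15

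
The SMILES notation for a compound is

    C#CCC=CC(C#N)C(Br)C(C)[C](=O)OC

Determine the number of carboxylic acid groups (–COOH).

0

Scan the SMILES for the carboxylic acid motif — none present.
Groups that are present: 1 alkene, 1 alkyne, 1 ester, 1 nitrile.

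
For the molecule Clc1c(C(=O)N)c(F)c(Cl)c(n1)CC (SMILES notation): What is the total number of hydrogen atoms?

7

Walk through each heavy atom and fill implicit hydrogens from standard valence (C 4, N 3, O 2, S 2, halogen 1); for lowercase aromatic atoms, an aromatic c carries 1 H when it has two neighbours and 0 H with three, and aromatic n carries 0 H:
  atom 1: Cl (halogen, monovalent) → 0 H
  atom 2: aromatic c, 3 neighbours → 0 H
  atom 3: aromatic c, 3 neighbours → 0 H
  atom 4: C, bond orders sum to 4 (valence 4) → 0 H
  atom 5: O, bond orders sum to 2 (valence 2) → 0 H
  atom 6: N, bond orders sum to 1 (valence 3) → 2 H
  atom 7: aromatic c, 3 neighbours → 0 H
  atom 8: F (halogen, monovalent) → 0 H
  atom 9: aromatic c, 3 neighbours → 0 H
  atom 10: Cl (halogen, monovalent) → 0 H
  atom 11: aromatic c, 3 neighbours → 0 H
  atom 12: aromatic n, 2 neighbours → 0 H
  atom 13: C, bond orders sum to 2 (valence 4) → 2 H
  atom 14: C, bond orders sum to 1 (valence 4) → 3 H
Total hydrogens: 7.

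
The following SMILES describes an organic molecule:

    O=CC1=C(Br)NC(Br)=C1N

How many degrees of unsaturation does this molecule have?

Degree of unsaturation = (number of rings) + (number of π bonds).
Ring closures in the SMILES: 1.
π bonds: 3 double bonds (each 1 DoU) → 3 DoU from unsaturation.
Total DoU = 1 + 3 = 4.

4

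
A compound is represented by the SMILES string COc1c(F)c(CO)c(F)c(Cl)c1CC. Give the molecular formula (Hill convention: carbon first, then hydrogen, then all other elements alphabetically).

Walk through each heavy atom and fill implicit hydrogens from standard valence (C 4, N 3, O 2, S 2, halogen 1); for lowercase aromatic atoms, an aromatic c carries 1 H when it has two neighbours and 0 H with three, and aromatic n carries 0 H:
  atom 1: C, bond orders sum to 1 (valence 4) → 3 H
  atom 2: O, bond orders sum to 2 (valence 2) → 0 H
  atom 3: aromatic c, 3 neighbours → 0 H
  atom 4: aromatic c, 3 neighbours → 0 H
  atom 5: F (halogen, monovalent) → 0 H
  atom 6: aromatic c, 3 neighbours → 0 H
  atom 7: C, bond orders sum to 2 (valence 4) → 2 H
  atom 8: O, bond orders sum to 1 (valence 2) → 1 H
  atom 9: aromatic c, 3 neighbours → 0 H
  atom 10: F (halogen, monovalent) → 0 H
  atom 11: aromatic c, 3 neighbours → 0 H
  atom 12: Cl (halogen, monovalent) → 0 H
  atom 13: aromatic c, 3 neighbours → 0 H
  atom 14: C, bond orders sum to 2 (valence 4) → 2 H
  atom 15: C, bond orders sum to 1 (valence 4) → 3 H
Totals → C:10, H:11, Cl:1, F:2, O:2.
In Hill order: C10H11ClF2O2.

C10H11ClF2O2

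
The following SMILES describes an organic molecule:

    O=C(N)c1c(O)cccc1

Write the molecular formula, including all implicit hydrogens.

C7H7NO2

Walk through each heavy atom and fill implicit hydrogens from standard valence (C 4, N 3, O 2, S 2, halogen 1); for lowercase aromatic atoms, an aromatic c carries 1 H when it has two neighbours and 0 H with three, and aromatic n carries 0 H:
  atom 1: O, bond orders sum to 2 (valence 2) → 0 H
  atom 2: C, bond orders sum to 4 (valence 4) → 0 H
  atom 3: N, bond orders sum to 1 (valence 3) → 2 H
  atom 4: aromatic c, 3 neighbours → 0 H
  atom 5: aromatic c, 3 neighbours → 0 H
  atom 6: O, bond orders sum to 1 (valence 2) → 1 H
  atom 7: aromatic c, 2 neighbours → 1 H
  atom 8: aromatic c, 2 neighbours → 1 H
  atom 9: aromatic c, 2 neighbours → 1 H
  atom 10: aromatic c, 2 neighbours → 1 H
Totals → C:7, H:7, N:1, O:2.
In Hill order: C7H7NO2.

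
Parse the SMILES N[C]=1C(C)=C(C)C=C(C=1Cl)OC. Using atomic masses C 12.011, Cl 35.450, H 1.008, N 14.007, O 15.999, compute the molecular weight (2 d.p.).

First, the molecular formula is C9H12ClNO (counting implicit H from valence).
  C: 9 × 12.011 = 108.099
  Cl: 1 × 35.450 = 35.450
  H: 12 × 1.008 = 12.096
  N: 1 × 14.007 = 14.007
  O: 1 × 15.999 = 15.999
Sum: 9×12.011 + 1×35.450 + 12×1.008 + 1×14.007 + 1×15.999 = 185.651 → 185.65 g/mol.

185.65 g/mol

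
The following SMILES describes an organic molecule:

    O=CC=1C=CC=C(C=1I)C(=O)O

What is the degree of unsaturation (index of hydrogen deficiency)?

Molecular formula: C8H5IO3.
DoU = (2C + 2 + N − H − X) / 2, where X is the halogen count and O/S are ignored.
    = (2·8 + 2 + 0 − 5 − 1) / 2 = 12 / 2 = 6.

6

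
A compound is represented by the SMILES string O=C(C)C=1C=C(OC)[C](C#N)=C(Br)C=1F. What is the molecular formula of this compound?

Walk through each heavy atom and fill implicit hydrogens from standard valence (C 4, N 3, O 2, S 2, halogen 1):
  atom 1: O, bond orders sum to 2 (valence 2) → 0 H
  atom 2: C, bond orders sum to 4 (valence 4) → 0 H
  atom 3: C, bond orders sum to 1 (valence 4) → 3 H
  atom 4: C, bond orders sum to 4 (valence 4) → 0 H
  atom 5: C, bond orders sum to 3 (valence 4) → 1 H
  atom 6: C, bond orders sum to 4 (valence 4) → 0 H
  atom 7: O, bond orders sum to 2 (valence 2) → 0 H
  atom 8: C, bond orders sum to 1 (valence 4) → 3 H
  atom 9: C with explicit H count 0
  atom 10: C, bond orders sum to 4 (valence 4) → 0 H
  atom 11: N, bond orders sum to 3 (valence 3) → 0 H
  atom 12: C, bond orders sum to 4 (valence 4) → 0 H
  atom 13: Br (halogen, monovalent) → 0 H
  atom 14: C, bond orders sum to 4 (valence 4) → 0 H
  atom 15: F (halogen, monovalent) → 0 H
Totals → C:10, H:7, Br:1, F:1, N:1, O:2.

C10H7BrFNO2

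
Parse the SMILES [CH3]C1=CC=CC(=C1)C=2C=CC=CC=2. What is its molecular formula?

Walk through each heavy atom and fill implicit hydrogens from standard valence (C 4, N 3, O 2, S 2, halogen 1):
  atom 1: C with explicit H count 3
  atom 2: C, bond orders sum to 4 (valence 4) → 0 H
  atom 3: C, bond orders sum to 3 (valence 4) → 1 H
  atom 4: C, bond orders sum to 3 (valence 4) → 1 H
  atom 5: C, bond orders sum to 3 (valence 4) → 1 H
  atom 6: C, bond orders sum to 4 (valence 4) → 0 H
  atom 7: C, bond orders sum to 3 (valence 4) → 1 H
  atom 8: C, bond orders sum to 4 (valence 4) → 0 H
  atom 9: C, bond orders sum to 3 (valence 4) → 1 H
  atom 10: C, bond orders sum to 3 (valence 4) → 1 H
  atom 11: C, bond orders sum to 3 (valence 4) → 1 H
  atom 12: C, bond orders sum to 3 (valence 4) → 1 H
  atom 13: C, bond orders sum to 3 (valence 4) → 1 H
Totals → C:13, H:12.

C13H12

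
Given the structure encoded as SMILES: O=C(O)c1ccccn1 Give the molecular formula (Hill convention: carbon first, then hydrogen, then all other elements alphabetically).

C6H5NO2

Walk through each heavy atom and fill implicit hydrogens from standard valence (C 4, N 3, O 2, S 2, halogen 1); for lowercase aromatic atoms, an aromatic c carries 1 H when it has two neighbours and 0 H with three, and aromatic n carries 0 H:
  atom 1: O, bond orders sum to 2 (valence 2) → 0 H
  atom 2: C, bond orders sum to 4 (valence 4) → 0 H
  atom 3: O, bond orders sum to 1 (valence 2) → 1 H
  atom 4: aromatic c, 3 neighbours → 0 H
  atom 5: aromatic c, 2 neighbours → 1 H
  atom 6: aromatic c, 2 neighbours → 1 H
  atom 7: aromatic c, 2 neighbours → 1 H
  atom 8: aromatic c, 2 neighbours → 1 H
  atom 9: aromatic n, 2 neighbours → 0 H
Totals → C:6, H:5, N:1, O:2.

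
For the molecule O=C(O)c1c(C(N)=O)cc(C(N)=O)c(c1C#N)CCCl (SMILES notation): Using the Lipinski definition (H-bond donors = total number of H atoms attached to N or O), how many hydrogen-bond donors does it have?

5

Donors: find every N or O and count the H atoms it carries.
  atom 1 (O): bond orders sum to 2 → 0 H
  atom 3 (O): bond orders sum to 1 → 1 H
  atom 7 (N): bond orders sum to 1 → 2 H
  atom 8 (O): bond orders sum to 2 → 0 H
  atom 12 (N): bond orders sum to 1 → 2 H
  atom 13 (O): bond orders sum to 2 → 0 H
  atom 17 (N): bond orders sum to 3 → 0 H
Lipinski HBD = 5.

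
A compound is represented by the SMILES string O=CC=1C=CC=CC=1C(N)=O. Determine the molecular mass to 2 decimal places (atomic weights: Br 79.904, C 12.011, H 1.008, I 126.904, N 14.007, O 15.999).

149.15 g/mol

First, the molecular formula is C8H7NO2 (counting implicit H from valence).
  C: 8 × 12.011 = 96.088
  H: 7 × 1.008 = 7.056
  N: 1 × 14.007 = 14.007
  O: 2 × 15.999 = 31.998
Sum: 8×12.011 + 7×1.008 + 1×14.007 + 2×15.999 = 149.149 → 149.15 g/mol.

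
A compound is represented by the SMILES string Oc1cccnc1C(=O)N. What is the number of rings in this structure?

1

In SMILES, each pair of matching ring-closure digits denotes one ring-closing bond; the number of such bonds equals the number of independent rings.
Ring-closure bonds here: 1.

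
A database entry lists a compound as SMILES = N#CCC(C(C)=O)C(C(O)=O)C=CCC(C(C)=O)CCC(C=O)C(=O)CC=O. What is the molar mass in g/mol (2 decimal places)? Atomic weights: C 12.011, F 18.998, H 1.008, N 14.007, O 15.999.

First, the molecular formula is C20H25NO7 (counting implicit H from valence).
  C: 20 × 12.011 = 240.220
  H: 25 × 1.008 = 25.200
  N: 1 × 14.007 = 14.007
  O: 7 × 15.999 = 111.993
Sum: 20×12.011 + 25×1.008 + 1×14.007 + 7×15.999 = 391.420 → 391.42 g/mol.

391.42 g/mol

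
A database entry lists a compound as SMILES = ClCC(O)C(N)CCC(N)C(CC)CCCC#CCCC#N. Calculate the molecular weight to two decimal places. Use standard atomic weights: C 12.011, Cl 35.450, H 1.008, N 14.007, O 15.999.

327.90 g/mol

First, the molecular formula is C17H30ClN3O (counting implicit H from valence).
  C: 17 × 12.011 = 204.187
  Cl: 1 × 35.450 = 35.450
  H: 30 × 1.008 = 30.240
  N: 3 × 14.007 = 42.021
  O: 1 × 15.999 = 15.999
Sum: 17×12.011 + 1×35.450 + 30×1.008 + 3×14.007 + 1×15.999 = 327.897 → 327.90 g/mol.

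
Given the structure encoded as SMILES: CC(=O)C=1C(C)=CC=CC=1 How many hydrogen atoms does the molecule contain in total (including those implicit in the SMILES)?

Walk through each heavy atom and fill implicit hydrogens from standard valence (C 4, N 3, O 2, S 2, halogen 1):
  atom 1: C, bond orders sum to 1 (valence 4) → 3 H
  atom 2: C, bond orders sum to 4 (valence 4) → 0 H
  atom 3: O, bond orders sum to 2 (valence 2) → 0 H
  atom 4: C, bond orders sum to 4 (valence 4) → 0 H
  atom 5: C, bond orders sum to 4 (valence 4) → 0 H
  atom 6: C, bond orders sum to 1 (valence 4) → 3 H
  atom 7: C, bond orders sum to 3 (valence 4) → 1 H
  atom 8: C, bond orders sum to 3 (valence 4) → 1 H
  atom 9: C, bond orders sum to 3 (valence 4) → 1 H
  atom 10: C, bond orders sum to 3 (valence 4) → 1 H
Total hydrogens: 10.

10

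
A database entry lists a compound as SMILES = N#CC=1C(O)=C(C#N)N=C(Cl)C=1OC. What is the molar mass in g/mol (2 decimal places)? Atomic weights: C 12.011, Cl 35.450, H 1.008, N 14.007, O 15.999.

209.59 g/mol

First, the molecular formula is C8H4ClN3O2 (counting implicit H from valence).
  C: 8 × 12.011 = 96.088
  Cl: 1 × 35.450 = 35.450
  H: 4 × 1.008 = 4.032
  N: 3 × 14.007 = 42.021
  O: 2 × 15.999 = 31.998
Sum: 8×12.011 + 1×35.450 + 4×1.008 + 3×14.007 + 2×15.999 = 209.589 → 209.59 g/mol.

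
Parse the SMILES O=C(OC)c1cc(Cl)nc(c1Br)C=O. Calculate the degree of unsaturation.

Molecular formula: C8H5BrClNO3.
DoU = (2C + 2 + N − H − X) / 2, where X is the halogen count and O/S are ignored.
    = (2·8 + 2 + 1 − 5 − 2) / 2 = 12 / 2 = 6.

6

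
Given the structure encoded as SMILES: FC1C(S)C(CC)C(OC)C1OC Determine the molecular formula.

C9H17FO2S

Walk through each heavy atom and fill implicit hydrogens from standard valence (C 4, N 3, O 2, S 2, halogen 1):
  atom 1: F (halogen, monovalent) → 0 H
  atom 2: C, bond orders sum to 3 (valence 4) → 1 H
  atom 3: C, bond orders sum to 3 (valence 4) → 1 H
  atom 4: S, bond orders sum to 1 (valence 2) → 1 H
  atom 5: C, bond orders sum to 3 (valence 4) → 1 H
  atom 6: C, bond orders sum to 2 (valence 4) → 2 H
  atom 7: C, bond orders sum to 1 (valence 4) → 3 H
  atom 8: C, bond orders sum to 3 (valence 4) → 1 H
  atom 9: O, bond orders sum to 2 (valence 2) → 0 H
  atom 10: C, bond orders sum to 1 (valence 4) → 3 H
  atom 11: C, bond orders sum to 3 (valence 4) → 1 H
  atom 12: O, bond orders sum to 2 (valence 2) → 0 H
  atom 13: C, bond orders sum to 1 (valence 4) → 3 H
Totals → C:9, H:17, F:1, O:2, S:1.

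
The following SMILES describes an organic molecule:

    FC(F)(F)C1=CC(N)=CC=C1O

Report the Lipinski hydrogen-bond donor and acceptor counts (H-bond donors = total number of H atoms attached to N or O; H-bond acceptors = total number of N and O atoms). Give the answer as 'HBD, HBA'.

Donors: find every N or O and count the H atoms it carries.
  atom 8 (N): bond orders sum to 1 → 2 H
  atom 12 (O): bond orders sum to 1 → 1 H
Lipinski HBD = 3.
Acceptors: N atoms = 1, O atoms = 1 → HBA = 2.

3, 2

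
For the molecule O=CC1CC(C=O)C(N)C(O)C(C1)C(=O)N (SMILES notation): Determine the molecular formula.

Walk through each heavy atom and fill implicit hydrogens from standard valence (C 4, N 3, O 2, S 2, halogen 1):
  atom 1: O, bond orders sum to 2 (valence 2) → 0 H
  atom 2: C, bond orders sum to 3 (valence 4) → 1 H
  atom 3: C, bond orders sum to 3 (valence 4) → 1 H
  atom 4: C, bond orders sum to 2 (valence 4) → 2 H
  atom 5: C, bond orders sum to 3 (valence 4) → 1 H
  atom 6: C, bond orders sum to 3 (valence 4) → 1 H
  atom 7: O, bond orders sum to 2 (valence 2) → 0 H
  atom 8: C, bond orders sum to 3 (valence 4) → 1 H
  atom 9: N, bond orders sum to 1 (valence 3) → 2 H
  atom 10: C, bond orders sum to 3 (valence 4) → 1 H
  atom 11: O, bond orders sum to 1 (valence 2) → 1 H
  atom 12: C, bond orders sum to 3 (valence 4) → 1 H
  atom 13: C, bond orders sum to 2 (valence 4) → 2 H
  atom 14: C, bond orders sum to 4 (valence 4) → 0 H
  atom 15: O, bond orders sum to 2 (valence 2) → 0 H
  atom 16: N, bond orders sum to 1 (valence 3) → 2 H
Totals → C:10, H:16, N:2, O:4.

C10H16N2O4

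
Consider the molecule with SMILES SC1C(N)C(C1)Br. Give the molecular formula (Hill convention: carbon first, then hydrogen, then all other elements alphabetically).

Walk through each heavy atom and fill implicit hydrogens from standard valence (C 4, N 3, O 2, S 2, halogen 1):
  atom 1: S, bond orders sum to 1 (valence 2) → 1 H
  atom 2: C, bond orders sum to 3 (valence 4) → 1 H
  atom 3: C, bond orders sum to 3 (valence 4) → 1 H
  atom 4: N, bond orders sum to 1 (valence 3) → 2 H
  atom 5: C, bond orders sum to 3 (valence 4) → 1 H
  atom 6: C, bond orders sum to 2 (valence 4) → 2 H
  atom 7: Br (halogen, monovalent) → 0 H
Totals → C:4, H:8, Br:1, N:1, S:1.

C4H8BrNS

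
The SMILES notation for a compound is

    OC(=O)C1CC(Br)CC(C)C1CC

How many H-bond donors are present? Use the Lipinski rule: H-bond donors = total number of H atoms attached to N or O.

1

Donors: find every N or O and count the H atoms it carries.
  atom 1 (O): bond orders sum to 1 → 1 H
  atom 3 (O): bond orders sum to 2 → 0 H
Lipinski HBD = 1.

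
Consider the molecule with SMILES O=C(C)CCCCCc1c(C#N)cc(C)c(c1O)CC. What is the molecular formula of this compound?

C17H23NO2

Walk through each heavy atom and fill implicit hydrogens from standard valence (C 4, N 3, O 2, S 2, halogen 1); for lowercase aromatic atoms, an aromatic c carries 1 H when it has two neighbours and 0 H with three, and aromatic n carries 0 H:
  atom 1: O, bond orders sum to 2 (valence 2) → 0 H
  atom 2: C, bond orders sum to 4 (valence 4) → 0 H
  atom 3: C, bond orders sum to 1 (valence 4) → 3 H
  atom 4: C, bond orders sum to 2 (valence 4) → 2 H
  atom 5: C, bond orders sum to 2 (valence 4) → 2 H
  atom 6: C, bond orders sum to 2 (valence 4) → 2 H
  atom 7: C, bond orders sum to 2 (valence 4) → 2 H
  atom 8: C, bond orders sum to 2 (valence 4) → 2 H
  atom 9: aromatic c, 3 neighbours → 0 H
  atom 10: aromatic c, 3 neighbours → 0 H
  atom 11: C, bond orders sum to 4 (valence 4) → 0 H
  atom 12: N, bond orders sum to 3 (valence 3) → 0 H
  atom 13: aromatic c, 2 neighbours → 1 H
  atom 14: aromatic c, 3 neighbours → 0 H
  atom 15: C, bond orders sum to 1 (valence 4) → 3 H
  atom 16: aromatic c, 3 neighbours → 0 H
  atom 17: aromatic c, 3 neighbours → 0 H
  atom 18: O, bond orders sum to 1 (valence 2) → 1 H
  atom 19: C, bond orders sum to 2 (valence 4) → 2 H
  atom 20: C, bond orders sum to 1 (valence 4) → 3 H
Totals → C:17, H:23, N:1, O:2.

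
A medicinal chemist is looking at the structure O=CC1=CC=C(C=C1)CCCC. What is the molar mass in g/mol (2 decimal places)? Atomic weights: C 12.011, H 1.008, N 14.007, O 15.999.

First, the molecular formula is C11H14O (counting implicit H from valence).
  C: 11 × 12.011 = 132.121
  H: 14 × 1.008 = 14.112
  O: 1 × 15.999 = 15.999
Sum: 11×12.011 + 14×1.008 + 1×15.999 = 162.232 → 162.23 g/mol.

162.23 g/mol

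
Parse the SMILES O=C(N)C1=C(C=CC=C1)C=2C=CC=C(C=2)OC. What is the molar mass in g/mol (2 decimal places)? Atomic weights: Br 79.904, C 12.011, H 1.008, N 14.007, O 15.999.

First, the molecular formula is C14H13NO2 (counting implicit H from valence).
  C: 14 × 12.011 = 168.154
  H: 13 × 1.008 = 13.104
  N: 1 × 14.007 = 14.007
  O: 2 × 15.999 = 31.998
Sum: 14×12.011 + 13×1.008 + 1×14.007 + 2×15.999 = 227.263 → 227.26 g/mol.

227.26 g/mol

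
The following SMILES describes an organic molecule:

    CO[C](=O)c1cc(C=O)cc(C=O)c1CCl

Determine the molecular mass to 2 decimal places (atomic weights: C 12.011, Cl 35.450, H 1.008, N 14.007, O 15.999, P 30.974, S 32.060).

First, the molecular formula is C11H9ClO4 (counting implicit H from valence).
  C: 11 × 12.011 = 132.121
  Cl: 1 × 35.450 = 35.450
  H: 9 × 1.008 = 9.072
  O: 4 × 15.999 = 63.996
Sum: 11×12.011 + 1×35.450 + 9×1.008 + 4×15.999 = 240.639 → 240.64 g/mol.

240.64 g/mol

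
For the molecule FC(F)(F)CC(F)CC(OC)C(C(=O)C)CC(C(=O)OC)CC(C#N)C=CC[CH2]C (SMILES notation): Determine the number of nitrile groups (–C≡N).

The nitrile motif appears at heavy-atom position 24 in the SMILES.
Other groups present: 1 alkene, 1 ester, 1 ether, 1 ketone.
Nitrile count: 1.

1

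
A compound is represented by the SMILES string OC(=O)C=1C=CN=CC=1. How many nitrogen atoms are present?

Scan the SMILES for N atoms (remember two-letter symbols like Cl and Br are single atoms).
Nitrogen count: 1.

1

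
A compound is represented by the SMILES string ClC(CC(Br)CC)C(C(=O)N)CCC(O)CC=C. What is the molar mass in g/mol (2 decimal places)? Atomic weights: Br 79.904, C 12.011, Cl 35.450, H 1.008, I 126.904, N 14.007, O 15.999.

340.69 g/mol

First, the molecular formula is C13H23BrClNO2 (counting implicit H from valence).
  Br: 1 × 79.904 = 79.904
  C: 13 × 12.011 = 156.143
  Cl: 1 × 35.450 = 35.450
  H: 23 × 1.008 = 23.184
  N: 1 × 14.007 = 14.007
  O: 2 × 15.999 = 31.998
Sum: 1×79.904 + 13×12.011 + 1×35.450 + 23×1.008 + 1×14.007 + 2×15.999 = 340.686 → 340.69 g/mol.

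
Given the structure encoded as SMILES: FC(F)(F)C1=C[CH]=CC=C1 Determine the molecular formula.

Walk through each heavy atom and fill implicit hydrogens from standard valence (C 4, N 3, O 2, S 2, halogen 1):
  atom 1: F (halogen, monovalent) → 0 H
  atom 2: C, bond orders sum to 4 (valence 4) → 0 H
  atom 3: F (halogen, monovalent) → 0 H
  atom 4: F (halogen, monovalent) → 0 H
  atom 5: C, bond orders sum to 4 (valence 4) → 0 H
  atom 6: C, bond orders sum to 3 (valence 4) → 1 H
  atom 7: C with explicit H count 1
  atom 8: C, bond orders sum to 3 (valence 4) → 1 H
  atom 9: C, bond orders sum to 3 (valence 4) → 1 H
  atom 10: C, bond orders sum to 3 (valence 4) → 1 H
Totals → C:7, H:5, F:3.

C7H5F3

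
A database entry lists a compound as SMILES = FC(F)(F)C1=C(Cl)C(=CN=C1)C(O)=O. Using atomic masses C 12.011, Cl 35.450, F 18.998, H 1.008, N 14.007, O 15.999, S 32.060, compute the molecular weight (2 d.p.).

225.55 g/mol

First, the molecular formula is C7H3ClF3NO2 (counting implicit H from valence).
  C: 7 × 12.011 = 84.077
  Cl: 1 × 35.450 = 35.450
  F: 3 × 18.998 = 56.994
  H: 3 × 1.008 = 3.024
  N: 1 × 14.007 = 14.007
  O: 2 × 15.999 = 31.998
Sum: 7×12.011 + 1×35.450 + 3×18.998 + 3×1.008 + 1×14.007 + 2×15.999 = 225.550 → 225.55 g/mol.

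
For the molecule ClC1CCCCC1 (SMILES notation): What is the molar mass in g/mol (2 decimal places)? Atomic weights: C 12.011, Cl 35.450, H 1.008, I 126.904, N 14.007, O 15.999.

First, the molecular formula is C6H11Cl (counting implicit H from valence).
  C: 6 × 12.011 = 72.066
  Cl: 1 × 35.450 = 35.450
  H: 11 × 1.008 = 11.088
Sum: 6×12.011 + 1×35.450 + 11×1.008 = 118.604 → 118.60 g/mol.

118.60 g/mol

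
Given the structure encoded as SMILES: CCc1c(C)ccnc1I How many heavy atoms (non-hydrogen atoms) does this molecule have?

10

Every atom symbol written in the SMILES (organic subset) is one heavy atom; implicit H are not written.
Heavy atoms by element → C:8, I:1, N:1.
Total: 10.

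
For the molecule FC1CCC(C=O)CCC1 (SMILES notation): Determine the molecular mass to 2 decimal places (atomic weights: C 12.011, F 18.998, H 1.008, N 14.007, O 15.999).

First, the molecular formula is C8H13FO (counting implicit H from valence).
  C: 8 × 12.011 = 96.088
  F: 1 × 18.998 = 18.998
  H: 13 × 1.008 = 13.104
  O: 1 × 15.999 = 15.999
Sum: 8×12.011 + 1×18.998 + 13×1.008 + 1×15.999 = 144.189 → 144.19 g/mol.

144.19 g/mol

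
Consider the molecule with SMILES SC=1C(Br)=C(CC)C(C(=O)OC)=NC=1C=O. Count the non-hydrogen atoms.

Every atom symbol written in the SMILES (organic subset) is one heavy atom; implicit H are not written.
Heavy atoms by element → Br:1, C:10, N:1, O:3, S:1.
Total: 16.

16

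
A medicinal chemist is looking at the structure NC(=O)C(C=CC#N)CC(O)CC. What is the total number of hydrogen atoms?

Walk through each heavy atom and fill implicit hydrogens from standard valence (C 4, N 3, O 2, S 2, halogen 1):
  atom 1: N, bond orders sum to 1 (valence 3) → 2 H
  atom 2: C, bond orders sum to 4 (valence 4) → 0 H
  atom 3: O, bond orders sum to 2 (valence 2) → 0 H
  atom 4: C, bond orders sum to 3 (valence 4) → 1 H
  atom 5: C, bond orders sum to 3 (valence 4) → 1 H
  atom 6: C, bond orders sum to 3 (valence 4) → 1 H
  atom 7: C, bond orders sum to 4 (valence 4) → 0 H
  atom 8: N, bond orders sum to 3 (valence 3) → 0 H
  atom 9: C, bond orders sum to 2 (valence 4) → 2 H
  atom 10: C, bond orders sum to 3 (valence 4) → 1 H
  atom 11: O, bond orders sum to 1 (valence 2) → 1 H
  atom 12: C, bond orders sum to 2 (valence 4) → 2 H
  atom 13: C, bond orders sum to 1 (valence 4) → 3 H
Total hydrogens: 14.

14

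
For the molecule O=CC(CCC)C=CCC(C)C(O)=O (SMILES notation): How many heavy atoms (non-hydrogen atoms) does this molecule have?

Every atom symbol written in the SMILES (organic subset) is one heavy atom; implicit H are not written.
Heavy atoms by element → C:11, O:3.
Total: 14.

14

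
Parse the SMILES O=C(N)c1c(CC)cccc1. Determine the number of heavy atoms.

Every atom symbol written in the SMILES (organic subset) is one heavy atom; implicit H are not written.
Heavy atoms by element → C:9, N:1, O:1.
Total: 11.

11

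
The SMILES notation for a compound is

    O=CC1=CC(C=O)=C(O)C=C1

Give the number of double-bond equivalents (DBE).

6

Degree of unsaturation = (number of rings) + (number of π bonds).
Ring closures in the SMILES: 1.
π bonds: 5 double bonds (each 1 DoU) → 5 DoU from unsaturation.
Total DoU = 1 + 5 = 6.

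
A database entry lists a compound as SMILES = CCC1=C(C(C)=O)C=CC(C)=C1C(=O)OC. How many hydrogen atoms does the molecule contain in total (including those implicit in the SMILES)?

16

Walk through each heavy atom and fill implicit hydrogens from standard valence (C 4, N 3, O 2, S 2, halogen 1):
  atom 1: C, bond orders sum to 1 (valence 4) → 3 H
  atom 2: C, bond orders sum to 2 (valence 4) → 2 H
  atom 3: C, bond orders sum to 4 (valence 4) → 0 H
  atom 4: C, bond orders sum to 4 (valence 4) → 0 H
  atom 5: C, bond orders sum to 4 (valence 4) → 0 H
  atom 6: C, bond orders sum to 1 (valence 4) → 3 H
  atom 7: O, bond orders sum to 2 (valence 2) → 0 H
  atom 8: C, bond orders sum to 3 (valence 4) → 1 H
  atom 9: C, bond orders sum to 3 (valence 4) → 1 H
  atom 10: C, bond orders sum to 4 (valence 4) → 0 H
  atom 11: C, bond orders sum to 1 (valence 4) → 3 H
  atom 12: C, bond orders sum to 4 (valence 4) → 0 H
  atom 13: C, bond orders sum to 4 (valence 4) → 0 H
  atom 14: O, bond orders sum to 2 (valence 2) → 0 H
  atom 15: O, bond orders sum to 2 (valence 2) → 0 H
  atom 16: C, bond orders sum to 1 (valence 4) → 3 H
Total hydrogens: 16.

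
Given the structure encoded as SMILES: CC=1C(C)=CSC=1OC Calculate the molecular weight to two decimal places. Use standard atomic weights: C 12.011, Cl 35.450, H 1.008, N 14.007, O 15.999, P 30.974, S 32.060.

First, the molecular formula is C7H10OS (counting implicit H from valence).
  C: 7 × 12.011 = 84.077
  H: 10 × 1.008 = 10.080
  O: 1 × 15.999 = 15.999
  S: 1 × 32.060 = 32.060
Sum: 7×12.011 + 10×1.008 + 1×15.999 + 1×32.060 = 142.216 → 142.22 g/mol.

142.22 g/mol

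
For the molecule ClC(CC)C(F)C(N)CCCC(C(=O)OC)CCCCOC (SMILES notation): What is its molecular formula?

Walk through each heavy atom and fill implicit hydrogens from standard valence (C 4, N 3, O 2, S 2, halogen 1):
  atom 1: Cl (halogen, monovalent) → 0 H
  atom 2: C, bond orders sum to 3 (valence 4) → 1 H
  atom 3: C, bond orders sum to 2 (valence 4) → 2 H
  atom 4: C, bond orders sum to 1 (valence 4) → 3 H
  atom 5: C, bond orders sum to 3 (valence 4) → 1 H
  atom 6: F (halogen, monovalent) → 0 H
  atom 7: C, bond orders sum to 3 (valence 4) → 1 H
  atom 8: N, bond orders sum to 1 (valence 3) → 2 H
  atom 9: C, bond orders sum to 2 (valence 4) → 2 H
  atom 10: C, bond orders sum to 2 (valence 4) → 2 H
  atom 11: C, bond orders sum to 2 (valence 4) → 2 H
  atom 12: C, bond orders sum to 3 (valence 4) → 1 H
  atom 13: C, bond orders sum to 4 (valence 4) → 0 H
  atom 14: O, bond orders sum to 2 (valence 2) → 0 H
  atom 15: O, bond orders sum to 2 (valence 2) → 0 H
  atom 16: C, bond orders sum to 1 (valence 4) → 3 H
  atom 17: C, bond orders sum to 2 (valence 4) → 2 H
  atom 18: C, bond orders sum to 2 (valence 4) → 2 H
  atom 19: C, bond orders sum to 2 (valence 4) → 2 H
  atom 20: C, bond orders sum to 2 (valence 4) → 2 H
  atom 21: O, bond orders sum to 2 (valence 2) → 0 H
  atom 22: C, bond orders sum to 1 (valence 4) → 3 H
Totals → C:16, H:31, Cl:1, F:1, N:1, O:3.
In Hill order: C16H31ClFNO3.

C16H31ClFNO3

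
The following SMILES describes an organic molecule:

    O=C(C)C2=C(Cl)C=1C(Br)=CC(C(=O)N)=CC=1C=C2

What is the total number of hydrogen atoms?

9

Walk through each heavy atom and fill implicit hydrogens from standard valence (C 4, N 3, O 2, S 2, halogen 1):
  atom 1: O, bond orders sum to 2 (valence 2) → 0 H
  atom 2: C, bond orders sum to 4 (valence 4) → 0 H
  atom 3: C, bond orders sum to 1 (valence 4) → 3 H
  atom 4: C, bond orders sum to 4 (valence 4) → 0 H
  atom 5: C, bond orders sum to 4 (valence 4) → 0 H
  atom 6: Cl (halogen, monovalent) → 0 H
  atom 7: C, bond orders sum to 4 (valence 4) → 0 H
  atom 8: C, bond orders sum to 4 (valence 4) → 0 H
  atom 9: Br (halogen, monovalent) → 0 H
  atom 10: C, bond orders sum to 3 (valence 4) → 1 H
  atom 11: C, bond orders sum to 4 (valence 4) → 0 H
  atom 12: C, bond orders sum to 4 (valence 4) → 0 H
  atom 13: O, bond orders sum to 2 (valence 2) → 0 H
  atom 14: N, bond orders sum to 1 (valence 3) → 2 H
  atom 15: C, bond orders sum to 3 (valence 4) → 1 H
  atom 16: C, bond orders sum to 4 (valence 4) → 0 H
  atom 17: C, bond orders sum to 3 (valence 4) → 1 H
  atom 18: C, bond orders sum to 3 (valence 4) → 1 H
Total hydrogens: 9.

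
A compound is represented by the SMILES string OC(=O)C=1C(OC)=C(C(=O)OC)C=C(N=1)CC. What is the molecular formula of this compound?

Walk through each heavy atom and fill implicit hydrogens from standard valence (C 4, N 3, O 2, S 2, halogen 1):
  atom 1: O, bond orders sum to 1 (valence 2) → 1 H
  atom 2: C, bond orders sum to 4 (valence 4) → 0 H
  atom 3: O, bond orders sum to 2 (valence 2) → 0 H
  atom 4: C, bond orders sum to 4 (valence 4) → 0 H
  atom 5: C, bond orders sum to 4 (valence 4) → 0 H
  atom 6: O, bond orders sum to 2 (valence 2) → 0 H
  atom 7: C, bond orders sum to 1 (valence 4) → 3 H
  atom 8: C, bond orders sum to 4 (valence 4) → 0 H
  atom 9: C, bond orders sum to 4 (valence 4) → 0 H
  atom 10: O, bond orders sum to 2 (valence 2) → 0 H
  atom 11: O, bond orders sum to 2 (valence 2) → 0 H
  atom 12: C, bond orders sum to 1 (valence 4) → 3 H
  atom 13: C, bond orders sum to 3 (valence 4) → 1 H
  atom 14: C, bond orders sum to 4 (valence 4) → 0 H
  atom 15: N, bond orders sum to 3 (valence 3) → 0 H
  atom 16: C, bond orders sum to 2 (valence 4) → 2 H
  atom 17: C, bond orders sum to 1 (valence 4) → 3 H
Totals → C:11, H:13, N:1, O:5.

C11H13NO5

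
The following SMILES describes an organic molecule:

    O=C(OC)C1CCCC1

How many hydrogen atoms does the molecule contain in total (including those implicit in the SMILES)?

Walk through each heavy atom and fill implicit hydrogens from standard valence (C 4, N 3, O 2, S 2, halogen 1):
  atom 1: O, bond orders sum to 2 (valence 2) → 0 H
  atom 2: C, bond orders sum to 4 (valence 4) → 0 H
  atom 3: O, bond orders sum to 2 (valence 2) → 0 H
  atom 4: C, bond orders sum to 1 (valence 4) → 3 H
  atom 5: C, bond orders sum to 3 (valence 4) → 1 H
  atom 6: C, bond orders sum to 2 (valence 4) → 2 H
  atom 7: C, bond orders sum to 2 (valence 4) → 2 H
  atom 8: C, bond orders sum to 2 (valence 4) → 2 H
  atom 9: C, bond orders sum to 2 (valence 4) → 2 H
Total hydrogens: 12.

12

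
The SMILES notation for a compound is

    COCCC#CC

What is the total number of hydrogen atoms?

10

Walk through each heavy atom and fill implicit hydrogens from standard valence (C 4, N 3, O 2, S 2, halogen 1):
  atom 1: C, bond orders sum to 1 (valence 4) → 3 H
  atom 2: O, bond orders sum to 2 (valence 2) → 0 H
  atom 3: C, bond orders sum to 2 (valence 4) → 2 H
  atom 4: C, bond orders sum to 2 (valence 4) → 2 H
  atom 5: C, bond orders sum to 4 (valence 4) → 0 H
  atom 6: C, bond orders sum to 4 (valence 4) → 0 H
  atom 7: C, bond orders sum to 1 (valence 4) → 3 H
Total hydrogens: 10.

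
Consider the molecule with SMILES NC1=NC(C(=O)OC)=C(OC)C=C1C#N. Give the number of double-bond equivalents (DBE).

7

Degree of unsaturation = (number of rings) + (number of π bonds).
Ring closures in the SMILES: 1.
π bonds: 4 double bonds (each 1 DoU), 1 triple bond (each 2 DoU) → 6 DoU from unsaturation.
Total DoU = 1 + 6 = 7.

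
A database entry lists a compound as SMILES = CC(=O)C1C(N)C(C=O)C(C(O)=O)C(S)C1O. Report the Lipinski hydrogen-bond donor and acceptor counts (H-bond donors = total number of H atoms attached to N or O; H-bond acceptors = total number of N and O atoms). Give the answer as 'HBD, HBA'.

4, 6

Donors: find every N or O and count the H atoms it carries.
  atom 3 (O): bond orders sum to 2 → 0 H
  atom 6 (N): bond orders sum to 1 → 2 H
  atom 9 (O): bond orders sum to 2 → 0 H
  atom 12 (O): bond orders sum to 1 → 1 H
  atom 13 (O): bond orders sum to 2 → 0 H
  atom 17 (O): bond orders sum to 1 → 1 H
Lipinski HBD = 4.
Acceptors: N atoms = 1, O atoms = 5 → HBA = 6.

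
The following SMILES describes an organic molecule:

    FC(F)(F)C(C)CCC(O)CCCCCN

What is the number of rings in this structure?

In SMILES, each pair of matching ring-closure digits denotes one ring-closing bond; the number of such bonds equals the number of independent rings.
Ring-closure bonds here: 0.

0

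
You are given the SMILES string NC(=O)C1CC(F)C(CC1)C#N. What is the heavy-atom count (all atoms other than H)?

12

Every atom symbol written in the SMILES (organic subset) is one heavy atom; implicit H are not written.
Heavy atoms by element → C:8, F:1, N:2, O:1.
Total: 12.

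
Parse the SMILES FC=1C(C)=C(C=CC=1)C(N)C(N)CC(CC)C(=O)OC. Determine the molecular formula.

C15H23FN2O2

Walk through each heavy atom and fill implicit hydrogens from standard valence (C 4, N 3, O 2, S 2, halogen 1):
  atom 1: F (halogen, monovalent) → 0 H
  atom 2: C, bond orders sum to 4 (valence 4) → 0 H
  atom 3: C, bond orders sum to 4 (valence 4) → 0 H
  atom 4: C, bond orders sum to 1 (valence 4) → 3 H
  atom 5: C, bond orders sum to 4 (valence 4) → 0 H
  atom 6: C, bond orders sum to 3 (valence 4) → 1 H
  atom 7: C, bond orders sum to 3 (valence 4) → 1 H
  atom 8: C, bond orders sum to 3 (valence 4) → 1 H
  atom 9: C, bond orders sum to 3 (valence 4) → 1 H
  atom 10: N, bond orders sum to 1 (valence 3) → 2 H
  atom 11: C, bond orders sum to 3 (valence 4) → 1 H
  atom 12: N, bond orders sum to 1 (valence 3) → 2 H
  atom 13: C, bond orders sum to 2 (valence 4) → 2 H
  atom 14: C, bond orders sum to 3 (valence 4) → 1 H
  atom 15: C, bond orders sum to 2 (valence 4) → 2 H
  atom 16: C, bond orders sum to 1 (valence 4) → 3 H
  atom 17: C, bond orders sum to 4 (valence 4) → 0 H
  atom 18: O, bond orders sum to 2 (valence 2) → 0 H
  atom 19: O, bond orders sum to 2 (valence 2) → 0 H
  atom 20: C, bond orders sum to 1 (valence 4) → 3 H
Totals → C:15, H:23, F:1, N:2, O:2.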